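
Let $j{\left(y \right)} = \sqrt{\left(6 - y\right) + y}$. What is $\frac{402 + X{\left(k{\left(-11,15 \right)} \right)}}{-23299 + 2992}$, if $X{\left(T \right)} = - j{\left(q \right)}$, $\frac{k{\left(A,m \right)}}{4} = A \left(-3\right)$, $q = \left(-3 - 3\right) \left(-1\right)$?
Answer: $- \frac{134}{6769} + \frac{\sqrt{6}}{20307} \approx -0.019675$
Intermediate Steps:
$q = 6$ ($q = \left(-6\right) \left(-1\right) = 6$)
$k{\left(A,m \right)} = - 12 A$ ($k{\left(A,m \right)} = 4 A \left(-3\right) = 4 \left(- 3 A\right) = - 12 A$)
$j{\left(y \right)} = \sqrt{6}$
$X{\left(T \right)} = - \sqrt{6}$
$\frac{402 + X{\left(k{\left(-11,15 \right)} \right)}}{-23299 + 2992} = \frac{402 - \sqrt{6}}{-23299 + 2992} = \frac{402 - \sqrt{6}}{-20307} = \left(402 - \sqrt{6}\right) \left(- \frac{1}{20307}\right) = - \frac{134}{6769} + \frac{\sqrt{6}}{20307}$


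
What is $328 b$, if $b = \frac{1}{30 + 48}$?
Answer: $\frac{164}{39} \approx 4.2051$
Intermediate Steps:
$b = \frac{1}{78} \approx 0.012821$
$328 b = 328 \cdot \frac{1}{78} = \frac{164}{39}$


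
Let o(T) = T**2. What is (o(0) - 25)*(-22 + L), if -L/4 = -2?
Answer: 350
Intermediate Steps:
L = 8 (L = -4*(-2) = 8)
(o(0) - 25)*(-22 + L) = (0**2 - 25)*(-22 + 8) = (0 - 25)*(-14) = -25*(-14) = 350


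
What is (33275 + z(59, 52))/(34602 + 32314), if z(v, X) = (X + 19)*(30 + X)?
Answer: 39097/66916 ≈ 0.58427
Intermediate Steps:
z(v, X) = (19 + X)*(30 + X)
(33275 + z(59, 52))/(34602 + 32314) = (33275 + (570 + 52**2 + 49*52))/(34602 + 32314) = (33275 + (570 + 2704 + 2548))/66916 = (33275 + 5822)*(1/66916) = 39097*(1/66916) = 39097/66916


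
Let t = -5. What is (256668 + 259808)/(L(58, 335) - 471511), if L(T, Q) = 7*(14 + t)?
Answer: -129119/117862 ≈ -1.0955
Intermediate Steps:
L(T, Q) = 63 (L(T, Q) = 7*(14 - 5) = 7*9 = 63)
(256668 + 259808)/(L(58, 335) - 471511) = (256668 + 259808)/(63 - 471511) = 516476/(-471448) = 516476*(-1/471448) = -129119/117862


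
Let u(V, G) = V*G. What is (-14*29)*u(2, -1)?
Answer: 812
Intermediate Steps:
u(V, G) = G*V
(-14*29)*u(2, -1) = (-14*29)*(-1*2) = -406*(-2) = 812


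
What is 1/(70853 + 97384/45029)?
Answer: 1217/86230733 ≈ 1.4113e-5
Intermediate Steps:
1/(70853 + 97384/45029) = 1/(70853 + 97384*(1/45029)) = 1/(70853 + 2632/1217) = 1/(86230733/1217) = 1217/86230733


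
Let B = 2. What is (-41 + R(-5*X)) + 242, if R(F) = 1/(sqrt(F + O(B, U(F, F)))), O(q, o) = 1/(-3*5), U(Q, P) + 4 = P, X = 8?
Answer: 201 - I*sqrt(9015)/601 ≈ 201.0 - 0.15798*I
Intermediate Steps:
U(Q, P) = -4 + P
O(q, o) = -1/15 (O(q, o) = -1/3*1/5 = -1/15)
R(F) = 1/sqrt(-1/15 + F) (R(F) = 1/(sqrt(F - 1/15)) = 1/(sqrt(-1/15 + F)) = 1/sqrt(-1/15 + F))
(-41 + R(-5*X)) + 242 = (-41 + sqrt(15)/sqrt(-1 + 15*(-5*8))) + 242 = (-41 + sqrt(15)/sqrt(-1 + 15*(-40))) + 242 = (-41 + sqrt(15)/sqrt(-1 - 600)) + 242 = (-41 + sqrt(15)/sqrt(-601)) + 242 = (-41 + sqrt(15)*(-I*sqrt(601)/601)) + 242 = (-41 - I*sqrt(9015)/601) + 242 = 201 - I*sqrt(9015)/601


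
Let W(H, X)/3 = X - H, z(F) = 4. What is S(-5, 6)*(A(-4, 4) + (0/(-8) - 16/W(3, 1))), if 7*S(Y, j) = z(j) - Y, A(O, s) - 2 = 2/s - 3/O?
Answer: 213/28 ≈ 7.6071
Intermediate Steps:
A(O, s) = 2 - 3/O + 2/s (A(O, s) = 2 + (2/s - 3/O) = 2 + (-3/O + 2/s) = 2 - 3/O + 2/s)
W(H, X) = -3*H + 3*X (W(H, X) = 3*(X - H) = -3*H + 3*X)
S(Y, j) = 4/7 - Y/7 (S(Y, j) = (4 - Y)/7 = 4/7 - Y/7)
S(-5, 6)*(A(-4, 4) + (0/(-8) - 16/W(3, 1))) = (4/7 - ⅐*(-5))*((2 - 3/(-4) + 2/4) + (0/(-8) - 16/(-3*3 + 3*1))) = (4/7 + 5/7)*((2 - 3*(-¼) + 2*(¼)) + (0*(-⅛) - 16/(-9 + 3))) = 9*((2 + ¾ + ½) + (0 - 16/(-6)))/7 = 9*(13/4 + (0 - 16*(-⅙)))/7 = 9*(13/4 + (0 + 8/3))/7 = 9*(13/4 + 8/3)/7 = (9/7)*(71/12) = 213/28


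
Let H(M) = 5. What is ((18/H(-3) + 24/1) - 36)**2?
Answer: 1764/25 ≈ 70.560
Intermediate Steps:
((18/H(-3) + 24/1) - 36)**2 = ((18/5 + 24/1) - 36)**2 = ((18*(1/5) + 24*1) - 36)**2 = ((18/5 + 24) - 36)**2 = (138/5 - 36)**2 = (-42/5)**2 = 1764/25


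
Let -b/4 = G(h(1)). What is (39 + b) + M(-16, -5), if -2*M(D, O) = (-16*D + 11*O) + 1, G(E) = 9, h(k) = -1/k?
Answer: -98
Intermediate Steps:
b = -36 (b = -4*9 = -36)
M(D, O) = -1/2 + 8*D - 11*O/2 (M(D, O) = -((-16*D + 11*O) + 1)/2 = -(1 - 16*D + 11*O)/2 = -1/2 + 8*D - 11*O/2)
(39 + b) + M(-16, -5) = (39 - 36) + (-1/2 + 8*(-16) - 11/2*(-5)) = 3 + (-1/2 - 128 + 55/2) = 3 - 101 = -98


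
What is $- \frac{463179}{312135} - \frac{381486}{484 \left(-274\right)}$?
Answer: $\frac{9608364391}{6899015860} \approx 1.3927$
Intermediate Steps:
$- \frac{463179}{312135} - \frac{381486}{484 \left(-274\right)} = \left(-463179\right) \frac{1}{312135} - \frac{381486}{-132616} = - \frac{154393}{104045} - - \frac{190743}{66308} = - \frac{154393}{104045} + \frac{190743}{66308} = \frac{9608364391}{6899015860}$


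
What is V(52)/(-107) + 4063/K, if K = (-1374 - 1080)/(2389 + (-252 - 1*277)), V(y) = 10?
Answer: -134773800/43763 ≈ -3079.6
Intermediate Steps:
K = -409/310 (K = -2454/(2389 + (-252 - 277)) = -2454/(2389 - 529) = -2454/1860 = -2454*1/1860 = -409/310 ≈ -1.3194)
V(52)/(-107) + 4063/K = 10/(-107) + 4063/(-409/310) = 10*(-1/107) + 4063*(-310/409) = -10/107 - 1259530/409 = -134773800/43763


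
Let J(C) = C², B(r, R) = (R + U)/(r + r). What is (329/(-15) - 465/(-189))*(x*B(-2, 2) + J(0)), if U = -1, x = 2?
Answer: 3067/315 ≈ 9.7365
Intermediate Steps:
B(r, R) = (-1 + R)/(2*r) (B(r, R) = (R - 1)/(r + r) = (-1 + R)/((2*r)) = (-1 + R)*(1/(2*r)) = (-1 + R)/(2*r))
(329/(-15) - 465/(-189))*(x*B(-2, 2) + J(0)) = (329/(-15) - 465/(-189))*(2*((½)*(-1 + 2)/(-2)) + 0²) = (329*(-1/15) - 465*(-1/189))*(2*((½)*(-½)*1) + 0) = (-329/15 + 155/63)*(2*(-¼) + 0) = -6134*(-½ + 0)/315 = -6134/315*(-½) = 3067/315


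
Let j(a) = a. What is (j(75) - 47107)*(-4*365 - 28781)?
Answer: 1422294712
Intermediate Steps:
(j(75) - 47107)*(-4*365 - 28781) = (75 - 47107)*(-4*365 - 28781) = -47032*(-1460 - 28781) = -47032*(-30241) = 1422294712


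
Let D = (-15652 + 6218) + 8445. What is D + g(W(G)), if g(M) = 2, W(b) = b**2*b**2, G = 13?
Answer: -987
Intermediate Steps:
W(b) = b**4
D = -989 (D = -9434 + 8445 = -989)
D + g(W(G)) = -989 + 2 = -987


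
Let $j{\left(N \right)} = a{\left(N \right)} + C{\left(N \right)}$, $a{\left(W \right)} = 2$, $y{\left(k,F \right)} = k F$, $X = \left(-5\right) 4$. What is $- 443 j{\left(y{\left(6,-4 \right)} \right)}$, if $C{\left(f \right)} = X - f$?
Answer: $-2658$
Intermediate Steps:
$X = -20$
$y{\left(k,F \right)} = F k$
$C{\left(f \right)} = -20 - f$
$j{\left(N \right)} = -18 - N$ ($j{\left(N \right)} = 2 - \left(20 + N\right) = -18 - N$)
$- 443 j{\left(y{\left(6,-4 \right)} \right)} = - 443 \left(-18 - \left(-4\right) 6\right) = - 443 \left(-18 - -24\right) = - 443 \left(-18 + 24\right) = \left(-443\right) 6 = -2658$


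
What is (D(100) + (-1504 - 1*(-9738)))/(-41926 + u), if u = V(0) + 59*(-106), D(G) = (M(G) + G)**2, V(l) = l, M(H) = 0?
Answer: -3039/8030 ≈ -0.37846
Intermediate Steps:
D(G) = G**2 (D(G) = (0 + G)**2 = G**2)
u = -6254 (u = 0 + 59*(-106) = 0 - 6254 = -6254)
(D(100) + (-1504 - 1*(-9738)))/(-41926 + u) = (100**2 + (-1504 - 1*(-9738)))/(-41926 - 6254) = (10000 + (-1504 + 9738))/(-48180) = (10000 + 8234)*(-1/48180) = 18234*(-1/48180) = -3039/8030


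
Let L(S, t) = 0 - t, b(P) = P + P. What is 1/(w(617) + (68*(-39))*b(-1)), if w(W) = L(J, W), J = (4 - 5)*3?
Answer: 1/4687 ≈ 0.00021336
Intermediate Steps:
b(P) = 2*P
J = -3 (J = -1*3 = -3)
L(S, t) = -t
w(W) = -W
1/(w(617) + (68*(-39))*b(-1)) = 1/(-1*617 + (68*(-39))*(2*(-1))) = 1/(-617 - 2652*(-2)) = 1/(-617 + 5304) = 1/4687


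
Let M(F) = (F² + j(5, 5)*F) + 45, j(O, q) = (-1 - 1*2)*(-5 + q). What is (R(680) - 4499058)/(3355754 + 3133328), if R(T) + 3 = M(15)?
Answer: -4498791/6489082 ≈ -0.69329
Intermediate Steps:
j(O, q) = 15 - 3*q (j(O, q) = (-1 - 2)*(-5 + q) = -3*(-5 + q) = 15 - 3*q)
M(F) = 45 + F² (M(F) = (F² + (15 - 3*5)*F) + 45 = (F² + (15 - 15)*F) + 45 = (F² + 0*F) + 45 = (F² + 0) + 45 = F² + 45 = 45 + F²)
R(T) = 267 (R(T) = -3 + (45 + 15²) = -3 + (45 + 225) = -3 + 270 = 267)
(R(680) - 4499058)/(3355754 + 3133328) = (267 - 4499058)/(3355754 + 3133328) = -4498791/6489082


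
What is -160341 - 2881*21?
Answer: -220842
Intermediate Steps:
-160341 - 2881*21 = -160341 - 1*60501 = -160341 - 60501 = -220842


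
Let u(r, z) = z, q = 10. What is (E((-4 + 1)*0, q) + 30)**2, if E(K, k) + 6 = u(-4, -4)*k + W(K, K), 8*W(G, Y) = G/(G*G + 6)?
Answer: 256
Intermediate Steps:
W(G, Y) = G/(8*(6 + G**2)) (W(G, Y) = (G/(G*G + 6))/8 = (G/(G**2 + 6))/8 = (G/(6 + G**2))/8 = G/(8*(6 + G**2)))
E(K, k) = -6 - 4*k + K/(8*(6 + K**2)) (E(K, k) = -6 + (-4*k + K/(8*(6 + K**2))) = -6 - 4*k + K/(8*(6 + K**2)))
(E((-4 + 1)*0, q) + 30)**2 = (((-4 + 1)*0 - 16*(3 + 2*10)*(6 + ((-4 + 1)*0)**2))/(8*(6 + ((-4 + 1)*0)**2)) + 30)**2 = ((-3*0 - 16*(3 + 20)*(6 + (-3*0)**2))/(8*(6 + (-3*0)**2)) + 30)**2 = ((0 - 16*23*(6 + 0**2))/(8*(6 + 0**2)) + 30)**2 = ((0 - 16*23*(6 + 0))/(8*(6 + 0)) + 30)**2 = ((1/8)*(0 - 16*23*6)/6 + 30)**2 = ((1/8)*(1/6)*(0 - 2208) + 30)**2 = ((1/8)*(1/6)*(-2208) + 30)**2 = (-46 + 30)**2 = (-16)**2 = 256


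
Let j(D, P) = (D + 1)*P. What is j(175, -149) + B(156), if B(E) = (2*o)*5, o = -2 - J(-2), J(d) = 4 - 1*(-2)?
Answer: -26304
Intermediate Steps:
J(d) = 6 (J(d) = 4 + 2 = 6)
o = -8 (o = -2 - 1*6 = -2 - 6 = -8)
j(D, P) = P*(1 + D) (j(D, P) = (1 + D)*P = P*(1 + D))
B(E) = -80 (B(E) = (2*(-8))*5 = -16*5 = -80)
j(175, -149) + B(156) = -149*(1 + 175) - 80 = -149*176 - 80 = -26224 - 80 = -26304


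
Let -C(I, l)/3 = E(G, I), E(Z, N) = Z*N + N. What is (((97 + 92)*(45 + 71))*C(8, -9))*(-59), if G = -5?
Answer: -124177536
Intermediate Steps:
E(Z, N) = N + N*Z (E(Z, N) = N*Z + N = N + N*Z)
C(I, l) = 12*I (C(I, l) = -3*I*(1 - 5) = -3*I*(-4) = -(-12)*I = 12*I)
(((97 + 92)*(45 + 71))*C(8, -9))*(-59) = (((97 + 92)*(45 + 71))*(12*8))*(-59) = ((189*116)*96)*(-59) = (21924*96)*(-59) = 2104704*(-59) = -124177536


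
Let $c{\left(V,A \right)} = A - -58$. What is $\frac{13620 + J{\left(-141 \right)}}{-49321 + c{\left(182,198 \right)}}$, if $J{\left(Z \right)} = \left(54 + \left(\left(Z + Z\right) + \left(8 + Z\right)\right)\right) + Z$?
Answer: $- \frac{13118}{49065} \approx -0.26736$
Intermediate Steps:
$J{\left(Z \right)} = 62 + 4 Z$ ($J{\left(Z \right)} = \left(54 + \left(2 Z + \left(8 + Z\right)\right)\right) + Z = \left(54 + \left(8 + 3 Z\right)\right) + Z = \left(62 + 3 Z\right) + Z = 62 + 4 Z$)
$c{\left(V,A \right)} = 58 + A$ ($c{\left(V,A \right)} = A + 58 = 58 + A$)
$\frac{13620 + J{\left(-141 \right)}}{-49321 + c{\left(182,198 \right)}} = \frac{13620 + \left(62 + 4 \left(-141\right)\right)}{-49321 + \left(58 + 198\right)} = \frac{13620 + \left(62 - 564\right)}{-49321 + 256} = \frac{13620 - 502}{-49065} = 13118 \left(- \frac{1}{49065}\right) = - \frac{13118}{49065}$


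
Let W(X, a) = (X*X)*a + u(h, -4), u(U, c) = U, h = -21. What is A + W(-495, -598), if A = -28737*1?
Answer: -146553708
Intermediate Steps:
A = -28737
W(X, a) = -21 + a*X² (W(X, a) = (X*X)*a - 21 = X²*a - 21 = a*X² - 21 = -21 + a*X²)
A + W(-495, -598) = -28737 + (-21 - 598*(-495)²) = -28737 + (-21 - 598*245025) = -28737 + (-21 - 146524950) = -28737 - 146524971 = -146553708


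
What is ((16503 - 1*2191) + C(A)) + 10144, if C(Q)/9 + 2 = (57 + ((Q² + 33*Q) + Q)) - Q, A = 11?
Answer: 29307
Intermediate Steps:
C(Q) = 495 + 9*Q² + 297*Q (C(Q) = -18 + 9*((57 + ((Q² + 33*Q) + Q)) - Q) = -18 + 9*((57 + (Q² + 34*Q)) - Q) = -18 + 9*((57 + Q² + 34*Q) - Q) = -18 + 9*(57 + Q² + 33*Q) = -18 + (513 + 9*Q² + 297*Q) = 495 + 9*Q² + 297*Q)
((16503 - 1*2191) + C(A)) + 10144 = ((16503 - 1*2191) + (495 + 9*11² + 297*11)) + 10144 = ((16503 - 2191) + (495 + 9*121 + 3267)) + 10144 = (14312 + (495 + 1089 + 3267)) + 10144 = (14312 + 4851) + 10144 = 19163 + 10144 = 29307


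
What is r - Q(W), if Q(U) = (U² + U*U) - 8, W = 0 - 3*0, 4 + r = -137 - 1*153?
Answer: -286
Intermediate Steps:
r = -294 (r = -4 + (-137 - 1*153) = -4 + (-137 - 153) = -4 - 290 = -294)
W = 0 (W = 0 + 0 = 0)
Q(U) = -8 + 2*U² (Q(U) = (U² + U²) - 8 = 2*U² - 8 = -8 + 2*U²)
r - Q(W) = -294 - (-8 + 2*0²) = -294 - (-8 + 2*0) = -294 - (-8 + 0) = -294 - 1*(-8) = -294 + 8 = -286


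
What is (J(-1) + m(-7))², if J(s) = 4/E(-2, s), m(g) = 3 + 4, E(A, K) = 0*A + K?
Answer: 9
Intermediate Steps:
E(A, K) = K (E(A, K) = 0 + K = K)
m(g) = 7
J(s) = 4/s
(J(-1) + m(-7))² = (4/(-1) + 7)² = (4*(-1) + 7)² = (-4 + 7)² = 3² = 9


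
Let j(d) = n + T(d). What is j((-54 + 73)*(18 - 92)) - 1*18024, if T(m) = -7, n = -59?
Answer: -18090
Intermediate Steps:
j(d) = -66 (j(d) = -59 - 7 = -66)
j((-54 + 73)*(18 - 92)) - 1*18024 = -66 - 1*18024 = -66 - 18024 = -18090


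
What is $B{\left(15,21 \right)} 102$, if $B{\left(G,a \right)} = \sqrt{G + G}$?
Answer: $102 \sqrt{30} \approx 558.68$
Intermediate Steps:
$B{\left(G,a \right)} = \sqrt{2} \sqrt{G}$ ($B{\left(G,a \right)} = \sqrt{2 G} = \sqrt{2} \sqrt{G}$)
$B{\left(15,21 \right)} 102 = \sqrt{2} \sqrt{15} \cdot 102 = \sqrt{30} \cdot 102 = 102 \sqrt{30}$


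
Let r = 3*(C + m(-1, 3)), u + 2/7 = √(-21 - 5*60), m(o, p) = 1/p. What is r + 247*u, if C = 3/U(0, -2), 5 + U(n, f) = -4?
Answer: -494/7 + 247*I*√321 ≈ -70.571 + 4425.4*I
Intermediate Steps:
U(n, f) = -9 (U(n, f) = -5 - 4 = -9)
u = -2/7 + I*√321 (u = -2/7 + √(-21 - 5*60) = -2/7 + √(-21 - 300) = -2/7 + √(-321) = -2/7 + I*√321 ≈ -0.28571 + 17.916*I)
C = -⅓ (C = 3/(-9) = 3*(-⅑) = -⅓ ≈ -0.33333)
r = 0 (r = 3*(-⅓ + 1/3) = 3*(-⅓ + ⅓) = 3*0 = 0)
r + 247*u = 0 + 247*(-2/7 + I*√321) = 0 + (-494/7 + 247*I*√321) = -494/7 + 247*I*√321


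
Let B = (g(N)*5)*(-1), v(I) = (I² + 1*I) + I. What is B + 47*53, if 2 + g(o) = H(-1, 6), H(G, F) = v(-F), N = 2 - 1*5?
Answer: 2381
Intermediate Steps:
N = -3 (N = 2 - 5 = -3)
v(I) = I² + 2*I (v(I) = (I² + I) + I = (I + I²) + I = I² + 2*I)
H(G, F) = -F*(2 - F) (H(G, F) = (-F)*(2 - F) = -F*(2 - F))
g(o) = 22 (g(o) = -2 + 6*(-2 + 6) = -2 + 6*4 = -2 + 24 = 22)
B = -110 (B = (22*5)*(-1) = 110*(-1) = -110)
B + 47*53 = -110 + 47*53 = -110 + 2491 = 2381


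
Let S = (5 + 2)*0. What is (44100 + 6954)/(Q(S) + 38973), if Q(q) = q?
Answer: 17018/12991 ≈ 1.3100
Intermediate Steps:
S = 0 (S = 7*0 = 0)
(44100 + 6954)/(Q(S) + 38973) = (44100 + 6954)/(0 + 38973) = 51054/38973 = 51054*(1/38973) = 17018/12991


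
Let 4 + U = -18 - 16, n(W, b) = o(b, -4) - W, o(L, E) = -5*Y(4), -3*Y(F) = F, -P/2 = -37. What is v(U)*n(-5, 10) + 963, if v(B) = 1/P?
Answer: 213821/222 ≈ 963.16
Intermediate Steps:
P = 74 (P = -2*(-37) = 74)
Y(F) = -F/3
o(L, E) = 20/3 (o(L, E) = -(-5)*4/3 = -5*(-4/3) = 20/3)
n(W, b) = 20/3 - W
U = -38 (U = -4 + (-18 - 16) = -4 - 34 = -38)
v(B) = 1/74
v(U)*n(-5, 10) + 963 = (20/3 - 1*(-5))/74 + 963 = (20/3 + 5)/74 + 963 = (1/74)*(35/3) + 963 = 35/222 + 963 = 213821/222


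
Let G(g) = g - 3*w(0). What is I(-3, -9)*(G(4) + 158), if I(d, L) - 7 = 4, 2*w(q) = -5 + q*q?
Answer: 3729/2 ≈ 1864.5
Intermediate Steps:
w(q) = -5/2 + q**2/2 (w(q) = (-5 + q*q)/2 = (-5 + q**2)/2 = -5/2 + q**2/2)
I(d, L) = 11 (I(d, L) = 7 + 4 = 11)
G(g) = 15/2 + g (G(g) = g - 3*(-5/2 + (1/2)*0**2) = g - 3*(-5/2 + (1/2)*0) = g - 3*(-5/2 + 0) = g - 3*(-5/2) = g + 15/2 = 15/2 + g)
I(-3, -9)*(G(4) + 158) = 11*((15/2 + 4) + 158) = 11*(23/2 + 158) = 11*(339/2) = 3729/2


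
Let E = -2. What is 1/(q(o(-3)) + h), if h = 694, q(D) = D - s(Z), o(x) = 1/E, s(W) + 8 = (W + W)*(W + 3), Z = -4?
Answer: 2/1387 ≈ 0.0014420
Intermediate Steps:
s(W) = -8 + 2*W*(3 + W) (s(W) = -8 + (W + W)*(W + 3) = -8 + (2*W)*(3 + W) = -8 + 2*W*(3 + W))
o(x) = -1/2 (o(x) = 1/(-2) = -1/2)
q(D) = D (q(D) = D - (-8 + 2*(-4)**2 + 6*(-4)) = D - (-8 + 2*16 - 24) = D - (-8 + 32 - 24) = D - 1*0 = D + 0 = D)
1/(q(o(-3)) + h) = 1/(-1/2 + 694) = 1/(1387/2) = 2/1387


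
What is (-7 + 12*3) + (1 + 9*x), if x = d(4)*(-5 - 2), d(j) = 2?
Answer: -96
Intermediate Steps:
x = -14 (x = 2*(-5 - 2) = 2*(-7) = -14)
(-7 + 12*3) + (1 + 9*x) = (-7 + 12*3) + (1 + 9*(-14)) = (-7 + 36) + (1 - 126) = 29 - 125 = -96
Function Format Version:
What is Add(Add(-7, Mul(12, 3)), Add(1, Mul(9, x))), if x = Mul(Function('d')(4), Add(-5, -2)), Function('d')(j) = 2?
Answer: -96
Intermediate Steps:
x = -14 (x = Mul(2, Add(-5, -2)) = Mul(2, -7) = -14)
Add(Add(-7, Mul(12, 3)), Add(1, Mul(9, x))) = Add(Add(-7, Mul(12, 3)), Add(1, Mul(9, -14))) = Add(Add(-7, 36), Add(1, -126)) = Add(29, -125) = -96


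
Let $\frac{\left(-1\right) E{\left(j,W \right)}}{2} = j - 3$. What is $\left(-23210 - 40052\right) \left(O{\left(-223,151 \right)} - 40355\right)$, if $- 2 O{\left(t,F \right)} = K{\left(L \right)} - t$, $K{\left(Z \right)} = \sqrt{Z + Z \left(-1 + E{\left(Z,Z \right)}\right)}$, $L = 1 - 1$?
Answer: $2559991723$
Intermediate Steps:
$E{\left(j,W \right)} = 6 - 2 j$ ($E{\left(j,W \right)} = - 2 \left(j - 3\right) = - 2 \left(-3 + j\right) = 6 - 2 j$)
$L = 0$
$K{\left(Z \right)} = \sqrt{Z + Z \left(5 - 2 Z\right)}$ ($K{\left(Z \right)} = \sqrt{Z + Z \left(-1 - \left(-6 + 2 Z\right)\right)} = \sqrt{Z + Z \left(5 - 2 Z\right)}$)
$O{\left(t,F \right)} = \frac{t}{2}$ ($O{\left(t,F \right)} = - \frac{\sqrt{2} \sqrt{0 \left(3 - 0\right)} - t}{2} = - \frac{\sqrt{2} \sqrt{0 \left(3 + 0\right)} - t}{2} = - \frac{\sqrt{2} \sqrt{0 \cdot 3} - t}{2} = - \frac{\sqrt{2} \sqrt{0} - t}{2} = - \frac{\sqrt{2} \cdot 0 - t}{2} = - \frac{0 - t}{2} = - \frac{\left(-1\right) t}{2} = \frac{t}{2}$)
$\left(-23210 - 40052\right) \left(O{\left(-223,151 \right)} - 40355\right) = \left(-23210 - 40052\right) \left(\frac{1}{2} \left(-223\right) - 40355\right) = - 63262 \left(- \frac{223}{2} - 40355\right) = \left(-63262\right) \left(- \frac{80933}{2}\right) = 2559991723$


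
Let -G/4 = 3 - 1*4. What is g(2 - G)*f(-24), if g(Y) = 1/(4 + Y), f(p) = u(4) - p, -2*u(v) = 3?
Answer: 45/4 ≈ 11.250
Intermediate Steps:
u(v) = -3/2 (u(v) = -½*3 = -3/2)
f(p) = -3/2 - p
G = 4 (G = -4*(3 - 1*4) = -4*(3 - 4) = -4*(-1) = 4)
g(2 - G)*f(-24) = (-3/2 - 1*(-24))/(4 + (2 - 1*4)) = (-3/2 + 24)/(4 + (2 - 4)) = (45/2)/(4 - 2) = (45/2)/2 = (½)*(45/2) = 45/4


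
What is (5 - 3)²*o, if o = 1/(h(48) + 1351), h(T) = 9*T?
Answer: 4/1783 ≈ 0.0022434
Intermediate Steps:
o = 1/1783 (o = 1/(9*48 + 1351) = 1/(432 + 1351) = 1/1783 ≈ 0.00056085)
(5 - 3)²*o = (5 - 3)²*(1/1783) = 2²*(1/1783) = 4*(1/1783) = 4/1783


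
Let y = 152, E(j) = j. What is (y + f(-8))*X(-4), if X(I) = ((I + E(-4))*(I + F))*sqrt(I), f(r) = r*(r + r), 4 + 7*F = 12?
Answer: 12800*I ≈ 12800.0*I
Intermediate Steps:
F = 8/7 (F = -4/7 + (1/7)*12 = -4/7 + 12/7 = 8/7 ≈ 1.1429)
f(r) = 2*r**2 (f(r) = r*(2*r) = 2*r**2)
X(I) = sqrt(I)*(-4 + I)*(8/7 + I) (X(I) = ((I - 4)*(I + 8/7))*sqrt(I) = ((-4 + I)*(8/7 + I))*sqrt(I) = sqrt(I)*(-4 + I)*(8/7 + I))
(y + f(-8))*X(-4) = (152 + 2*(-8)**2)*(sqrt(-4)*(-32 - 20*(-4) + 7*(-4)**2)/7) = (152 + 2*64)*((2*I)*(-32 + 80 + 7*16)/7) = (152 + 128)*((2*I)*(-32 + 80 + 112)/7) = 280*((1/7)*(2*I)*160) = 280*(320*I/7) = 12800*I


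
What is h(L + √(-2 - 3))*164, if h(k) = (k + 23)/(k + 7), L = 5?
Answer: 55924/149 - 2624*I*√5/149 ≈ 375.33 - 39.379*I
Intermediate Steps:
h(k) = (23 + k)/(7 + k)
h(L + √(-2 - 3))*164 = ((23 + (5 + √(-2 - 3)))/(7 + (5 + √(-2 - 3))))*164 = ((23 + (5 + √(-5)))/(7 + (5 + √(-5))))*164 = ((23 + (5 + I*√5))/(7 + (5 + I*√5)))*164 = ((28 + I*√5)/(12 + I*√5))*164 = 164*(28 + I*√5)/(12 + I*√5)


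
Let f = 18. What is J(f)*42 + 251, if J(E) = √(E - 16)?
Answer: 251 + 42*√2 ≈ 310.40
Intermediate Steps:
J(E) = √(-16 + E)
J(f)*42 + 251 = √(-16 + 18)*42 + 251 = √2*42 + 251 = 42*√2 + 251 = 251 + 42*√2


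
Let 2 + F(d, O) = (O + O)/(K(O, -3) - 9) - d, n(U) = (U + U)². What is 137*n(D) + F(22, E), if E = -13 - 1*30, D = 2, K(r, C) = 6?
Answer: 6590/3 ≈ 2196.7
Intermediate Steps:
E = -43 (E = -13 - 30 = -43)
n(U) = 4*U² (n(U) = (2*U)² = 4*U²)
F(d, O) = -2 - d - 2*O/3 (F(d, O) = -2 + ((O + O)/(6 - 9) - d) = -2 + ((2*O)/(-3) - d) = -2 + ((2*O)*(-⅓) - d) = -2 + (-2*O/3 - d) = -2 + (-d - 2*O/3) = -2 - d - 2*O/3)
137*n(D) + F(22, E) = 137*(4*2²) + (-2 - 1*22 - ⅔*(-43)) = 137*(4*4) + (-2 - 22 + 86/3) = 137*16 + 14/3 = 2192 + 14/3 = 6590/3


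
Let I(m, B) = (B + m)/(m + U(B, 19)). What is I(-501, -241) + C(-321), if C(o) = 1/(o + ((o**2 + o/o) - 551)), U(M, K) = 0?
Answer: 75810641/51187170 ≈ 1.4810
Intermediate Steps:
I(m, B) = (B + m)/m (I(m, B) = (B + m)/(m + 0) = (B + m)/m)
C(o) = 1/(-550 + o + o**2) (C(o) = 1/(o + ((o**2 + 1) - 551)) = 1/(o + ((1 + o**2) - 551)) = 1/(o + (-550 + o**2)) = 1/(-550 + o + o**2))
I(-501, -241) + C(-321) = (-241 - 501)/(-501) + 1/(-550 - 321 + (-321)**2) = -1/501*(-742) + 1/(-550 - 321 + 103041) = 742/501 + 1/102170 = 75810641/51187170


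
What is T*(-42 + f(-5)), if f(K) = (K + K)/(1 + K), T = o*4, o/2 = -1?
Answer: 316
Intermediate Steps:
o = -2 (o = 2*(-1) = -2)
T = -8 (T = -2*4 = -8)
f(K) = 2*K/(1 + K) (f(K) = (2*K)/(1 + K) = 2*K/(1 + K))
T*(-42 + f(-5)) = -8*(-42 + 2*(-5)/(1 - 5)) = -8*(-42 + 2*(-5)/(-4)) = -8*(-42 + 2*(-5)*(-¼)) = -8*(-42 + 5/2) = -8*(-79/2) = 316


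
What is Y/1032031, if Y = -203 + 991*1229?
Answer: 93672/79387 ≈ 1.1799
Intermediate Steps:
Y = 1217736 (Y = -203 + 1217939 = 1217736)
Y/1032031 = 1217736/1032031 = 1217736*(1/1032031) = 93672/79387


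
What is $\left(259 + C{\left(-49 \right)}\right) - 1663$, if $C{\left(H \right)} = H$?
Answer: $-1453$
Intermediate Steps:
$\left(259 + C{\left(-49 \right)}\right) - 1663 = \left(259 - 49\right) - 1663 = 210 - 1663 = -1453$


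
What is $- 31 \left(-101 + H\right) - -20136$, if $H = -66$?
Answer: $25313$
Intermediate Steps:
$- 31 \left(-101 + H\right) - -20136 = - 31 \left(-101 - 66\right) - -20136 = \left(-31\right) \left(-167\right) + 20136 = 5177 + 20136 = 25313$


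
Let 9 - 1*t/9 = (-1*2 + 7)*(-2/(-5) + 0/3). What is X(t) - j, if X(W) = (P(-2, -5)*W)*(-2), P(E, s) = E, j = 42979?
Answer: -42727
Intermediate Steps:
t = 63 (t = 81 - 9*(-1*2 + 7)*(-2/(-5) + 0/3) = 81 - 9*(-2 + 7)*(-2*(-1/5) + 0*(1/3)) = 81 - 45*(2/5 + 0) = 81 - 45*2/5 = 81 - 9*2 = 81 - 18 = 63)
X(W) = 4*W (X(W) = -2*W*(-2) = 4*W)
X(t) - j = 4*63 - 1*42979 = 252 - 42979 = -42727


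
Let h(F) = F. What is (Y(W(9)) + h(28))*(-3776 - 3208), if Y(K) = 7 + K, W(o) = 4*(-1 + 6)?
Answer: -384120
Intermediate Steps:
W(o) = 20 (W(o) = 4*5 = 20)
(Y(W(9)) + h(28))*(-3776 - 3208) = ((7 + 20) + 28)*(-3776 - 3208) = (27 + 28)*(-6984) = 55*(-6984) = -384120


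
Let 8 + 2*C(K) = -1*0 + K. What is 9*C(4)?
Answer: -18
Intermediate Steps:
C(K) = -4 + K/2 (C(K) = -4 + (-1*0 + K)/2 = -4 + (0 + K)/2 = -4 + K/2)
9*C(4) = 9*(-4 + (½)*4) = 9*(-4 + 2) = 9*(-2) = -18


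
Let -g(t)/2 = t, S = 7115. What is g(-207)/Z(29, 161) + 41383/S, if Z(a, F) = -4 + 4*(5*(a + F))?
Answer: 80017739/13504270 ≈ 5.9254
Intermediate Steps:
g(t) = -2*t
Z(a, F) = -4 + 20*F + 20*a (Z(a, F) = -4 + 4*(5*(F + a)) = -4 + 4*(5*F + 5*a) = -4 + (20*F + 20*a) = -4 + 20*F + 20*a)
g(-207)/Z(29, 161) + 41383/S = (-2*(-207))/(-4 + 20*161 + 20*29) + 41383/7115 = 414/(-4 + 3220 + 580) + 41383*(1/7115) = 414/3796 + 41383/7115 = 414*(1/3796) + 41383/7115 = 207/1898 + 41383/7115 = 80017739/13504270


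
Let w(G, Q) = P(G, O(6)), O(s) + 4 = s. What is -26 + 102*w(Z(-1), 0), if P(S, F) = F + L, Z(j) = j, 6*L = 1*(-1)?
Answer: 161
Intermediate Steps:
L = -1/6 (L = (1*(-1))/6 = (1/6)*(-1) = -1/6 ≈ -0.16667)
O(s) = -4 + s
P(S, F) = -1/6 + F (P(S, F) = F - 1/6 = -1/6 + F)
w(G, Q) = 11/6 (w(G, Q) = -1/6 + (-4 + 6) = -1/6 + 2 = 11/6)
-26 + 102*w(Z(-1), 0) = -26 + 102*(11/6) = -26 + 187 = 161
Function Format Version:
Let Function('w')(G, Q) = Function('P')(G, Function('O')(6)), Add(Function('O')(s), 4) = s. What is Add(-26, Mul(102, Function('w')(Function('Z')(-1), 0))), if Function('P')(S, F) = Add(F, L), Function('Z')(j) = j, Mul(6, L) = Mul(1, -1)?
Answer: 161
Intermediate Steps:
L = Rational(-1, 6) (L = Mul(Rational(1, 6), Mul(1, -1)) = Mul(Rational(1, 6), -1) = Rational(-1, 6) ≈ -0.16667)
Function('O')(s) = Add(-4, s)
Function('P')(S, F) = Add(Rational(-1, 6), F) (Function('P')(S, F) = Add(F, Rational(-1, 6)) = Add(Rational(-1, 6), F))
Function('w')(G, Q) = Rational(11, 6) (Function('w')(G, Q) = Add(Rational(-1, 6), Add(-4, 6)) = Add(Rational(-1, 6), 2) = Rational(11, 6))
Add(-26, Mul(102, Function('w')(Function('Z')(-1), 0))) = Add(-26, Mul(102, Rational(11, 6))) = Add(-26, 187) = 161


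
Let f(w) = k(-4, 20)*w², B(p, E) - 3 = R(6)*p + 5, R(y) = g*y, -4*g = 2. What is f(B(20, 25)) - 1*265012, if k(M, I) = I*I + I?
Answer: 870668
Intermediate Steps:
g = -½ (g = -¼*2 = -½ ≈ -0.50000)
k(M, I) = I + I² (k(M, I) = I² + I = I + I²)
R(y) = -y/2
B(p, E) = 8 - 3*p (B(p, E) = 3 + ((-½*6)*p + 5) = 3 + (-3*p + 5) = 3 + (5 - 3*p) = 8 - 3*p)
f(w) = 420*w² (f(w) = (20*(1 + 20))*w² = (20*21)*w² = 420*w²)
f(B(20, 25)) - 1*265012 = 420*(8 - 3*20)² - 1*265012 = 420*(8 - 60)² - 265012 = 420*(-52)² - 265012 = 420*2704 - 265012 = 1135680 - 265012 = 870668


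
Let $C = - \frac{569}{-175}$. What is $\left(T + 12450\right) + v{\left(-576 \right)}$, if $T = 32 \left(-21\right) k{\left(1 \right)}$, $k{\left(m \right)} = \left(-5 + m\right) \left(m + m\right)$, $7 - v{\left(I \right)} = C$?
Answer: $\frac{3120206}{175} \approx 17830.0$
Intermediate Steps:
$C = \frac{569}{175}$ ($C = \left(-569\right) \left(- \frac{1}{175}\right) = \frac{569}{175} \approx 3.2514$)
$v{\left(I \right)} = \frac{656}{175}$ ($v{\left(I \right)} = 7 - \frac{569}{175} = \frac{656}{175}$)
$k{\left(m \right)} = 2 m \left(-5 + m\right)$ ($k{\left(m \right)} = \left(-5 + m\right) 2 m = 2 m \left(-5 + m\right)$)
$T = 5376$ ($T = 32 \left(-21\right) 2 \cdot 1 \left(-5 + 1\right) = - 672 \cdot 2 \cdot 1 \left(-4\right) = \left(-672\right) \left(-8\right) = 5376$)
$\left(T + 12450\right) + v{\left(-576 \right)} = \left(5376 + 12450\right) + \frac{656}{175} = 17826 + \frac{656}{175} = \frac{3120206}{175}$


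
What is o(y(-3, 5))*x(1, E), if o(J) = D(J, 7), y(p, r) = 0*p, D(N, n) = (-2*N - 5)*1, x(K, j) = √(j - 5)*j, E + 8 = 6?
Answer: 10*I*√7 ≈ 26.458*I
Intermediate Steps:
E = -2 (E = -8 + 6 = -2)
x(K, j) = j*√(-5 + j) (x(K, j) = √(-5 + j)*j = j*√(-5 + j))
D(N, n) = -5 - 2*N (D(N, n) = (-5 - 2*N)*1 = -5 - 2*N)
y(p, r) = 0
o(J) = -5 - 2*J
o(y(-3, 5))*x(1, E) = (-5 - 2*0)*(-2*√(-5 - 2)) = (-5 + 0)*(-2*I*√7) = -(-10)*I*√7 = 10*I*√7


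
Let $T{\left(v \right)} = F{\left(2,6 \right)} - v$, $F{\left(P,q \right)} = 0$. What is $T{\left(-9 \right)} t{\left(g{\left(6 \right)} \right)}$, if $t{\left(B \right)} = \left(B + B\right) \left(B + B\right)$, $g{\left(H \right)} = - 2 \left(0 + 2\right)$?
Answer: $576$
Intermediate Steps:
$g{\left(H \right)} = -4$ ($g{\left(H \right)} = \left(-2\right) 2 = -4$)
$t{\left(B \right)} = 4 B^{2}$ ($t{\left(B \right)} = 2 B 2 B = 4 B^{2}$)
$T{\left(v \right)} = - v$ ($T{\left(v \right)} = 0 - v = - v$)
$T{\left(-9 \right)} t{\left(g{\left(6 \right)} \right)} = \left(-1\right) \left(-9\right) 4 \left(-4\right)^{2} = 9 \cdot 4 \cdot 16 = 9 \cdot 64 = 576$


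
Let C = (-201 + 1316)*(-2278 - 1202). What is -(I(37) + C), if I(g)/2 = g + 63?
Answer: 3880000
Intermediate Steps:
I(g) = 126 + 2*g (I(g) = 2*(g + 63) = 2*(63 + g) = 126 + 2*g)
C = -3880200 (C = 1115*(-3480) = -3880200)
-(I(37) + C) = -((126 + 2*37) - 3880200) = -((126 + 74) - 3880200) = -(200 - 3880200) = -1*(-3880000) = 3880000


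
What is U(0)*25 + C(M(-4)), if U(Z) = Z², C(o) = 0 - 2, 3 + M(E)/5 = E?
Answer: -2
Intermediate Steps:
M(E) = -15 + 5*E
C(o) = -2
U(0)*25 + C(M(-4)) = 0²*25 - 2 = 0*25 - 2 = 0 - 2 = -2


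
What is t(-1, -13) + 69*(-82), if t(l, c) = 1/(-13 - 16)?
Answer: -164083/29 ≈ -5658.0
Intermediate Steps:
t(l, c) = -1/29 (t(l, c) = 1/(-29) = -1/29)
t(-1, -13) + 69*(-82) = -1/29 + 69*(-82) = -1/29 - 5658 = -164083/29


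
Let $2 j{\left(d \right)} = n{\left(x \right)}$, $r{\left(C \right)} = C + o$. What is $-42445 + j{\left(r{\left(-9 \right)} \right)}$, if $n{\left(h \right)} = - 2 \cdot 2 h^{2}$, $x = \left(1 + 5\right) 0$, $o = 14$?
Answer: $-42445$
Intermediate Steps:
$r{\left(C \right)} = 14 + C$ ($r{\left(C \right)} = C + 14 = 14 + C$)
$x = 0$ ($x = 6 \cdot 0 = 0$)
$n{\left(h \right)} = - 4 h^{2}$
$j{\left(d \right)} = 0$ ($j{\left(d \right)} = \frac{\left(-4\right) 0^{2}}{2} = \frac{\left(-4\right) 0}{2} = \frac{1}{2} \cdot 0 = 0$)
$-42445 + j{\left(r{\left(-9 \right)} \right)} = -42445 + 0 = -42445$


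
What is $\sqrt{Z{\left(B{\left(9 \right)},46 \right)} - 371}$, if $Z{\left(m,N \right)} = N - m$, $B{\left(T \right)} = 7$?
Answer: $2 i \sqrt{83} \approx 18.221 i$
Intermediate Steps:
$\sqrt{Z{\left(B{\left(9 \right)},46 \right)} - 371} = \sqrt{\left(46 - 7\right) - 371} = \sqrt{39 - 371} = \sqrt{-332} = 2 i \sqrt{83}$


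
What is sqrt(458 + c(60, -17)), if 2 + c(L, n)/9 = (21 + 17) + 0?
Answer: sqrt(782) ≈ 27.964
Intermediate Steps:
c(L, n) = 324 (c(L, n) = -18 + 9*((21 + 17) + 0) = -18 + 9*(38 + 0) = -18 + 9*38 = -18 + 342 = 324)
sqrt(458 + c(60, -17)) = sqrt(458 + 324) = sqrt(782)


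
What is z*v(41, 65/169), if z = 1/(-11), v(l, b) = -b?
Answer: 5/143 ≈ 0.034965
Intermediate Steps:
z = -1/11 ≈ -0.090909
z*v(41, 65/169) = -(-1)*65/169/11 = -(-1)*65*(1/169)/11 = -(-1)*5/(11*13) = -1/11*(-5/13) = 5/143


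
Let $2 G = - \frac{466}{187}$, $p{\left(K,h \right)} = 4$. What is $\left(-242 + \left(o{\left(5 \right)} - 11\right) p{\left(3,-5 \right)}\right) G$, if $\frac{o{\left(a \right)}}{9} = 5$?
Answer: $\frac{24698}{187} \approx 132.07$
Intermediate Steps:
$G = - \frac{233}{187}$ ($G = \frac{\left(-466\right) \frac{1}{187}}{2} = \frac{1}{2} \left(- \frac{466}{187}\right) = - \frac{233}{187} \approx -1.246$)
$o{\left(a \right)} = 45$ ($o{\left(a \right)} = 9 \cdot 5 = 45$)
$\left(-242 + \left(o{\left(5 \right)} - 11\right) p{\left(3,-5 \right)}\right) G = \left(-242 + \left(45 - 11\right) 4\right) \left(- \frac{233}{187}\right) = \left(-242 + 34 \cdot 4\right) \left(- \frac{233}{187}\right) = \left(-242 + 136\right) \left(- \frac{233}{187}\right) = \left(-106\right) \left(- \frac{233}{187}\right) = \frac{24698}{187}$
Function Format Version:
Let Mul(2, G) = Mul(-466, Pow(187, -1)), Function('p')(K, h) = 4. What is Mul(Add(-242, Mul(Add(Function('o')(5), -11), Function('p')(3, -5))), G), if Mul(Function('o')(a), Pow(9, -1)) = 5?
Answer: Rational(24698, 187) ≈ 132.07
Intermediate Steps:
G = Rational(-233, 187) (G = Mul(Rational(1, 2), Mul(-466, Pow(187, -1))) = Mul(Rational(1, 2), Mul(-466, Rational(1, 187))) = Mul(Rational(1, 2), Rational(-466, 187)) = Rational(-233, 187) ≈ -1.2460)
Function('o')(a) = 45 (Function('o')(a) = Mul(9, 5) = 45)
Mul(Add(-242, Mul(Add(Function('o')(5), -11), Function('p')(3, -5))), G) = Mul(Add(-242, Mul(Add(45, -11), 4)), Rational(-233, 187)) = Mul(Add(-242, Mul(34, 4)), Rational(-233, 187)) = Mul(Add(-242, 136), Rational(-233, 187)) = Mul(-106, Rational(-233, 187)) = Rational(24698, 187)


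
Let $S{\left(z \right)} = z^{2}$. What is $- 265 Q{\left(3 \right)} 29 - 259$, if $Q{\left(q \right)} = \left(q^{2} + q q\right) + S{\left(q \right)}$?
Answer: $-207754$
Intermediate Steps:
$Q{\left(q \right)} = 3 q^{2}$ ($Q{\left(q \right)} = \left(q^{2} + q q\right) + q^{2} = \left(q^{2} + q^{2}\right) + q^{2} = 2 q^{2} + q^{2} = 3 q^{2}$)
$- 265 Q{\left(3 \right)} 29 - 259 = - 265 \cdot 3 \cdot 3^{2} \cdot 29 - 259 = - 265 \cdot 3 \cdot 9 \cdot 29 - 259 = - 265 \cdot 27 \cdot 29 - 259 = \left(-265\right) 783 - 259 = -207495 - 259 = -207754$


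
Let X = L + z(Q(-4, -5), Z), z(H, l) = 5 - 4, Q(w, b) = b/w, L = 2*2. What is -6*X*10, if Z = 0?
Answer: -300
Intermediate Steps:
L = 4
z(H, l) = 1
X = 5 (X = 4 + 1 = 5)
-6*X*10 = -6*5*10 = -30*10 = -300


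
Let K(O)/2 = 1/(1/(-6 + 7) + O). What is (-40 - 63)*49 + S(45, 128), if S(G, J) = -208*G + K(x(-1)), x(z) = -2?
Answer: -14409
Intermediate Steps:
K(O) = 2/(1 + O) (K(O) = 2/(1/(-6 + 7) + O) = 2/(1/1 + O) = 2/(1 + O))
S(G, J) = -2 - 208*G (S(G, J) = -208*G + 2/(1 - 2) = -208*G + 2/(-1) = -208*G + 2*(-1) = -208*G - 2 = -2 - 208*G)
(-40 - 63)*49 + S(45, 128) = (-40 - 63)*49 + (-2 - 208*45) = -103*49 + (-2 - 9360) = -5047 - 9362 = -14409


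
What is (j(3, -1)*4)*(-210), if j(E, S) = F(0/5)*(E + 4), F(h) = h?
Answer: 0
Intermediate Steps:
j(E, S) = 0 (j(E, S) = (0/5)*(E + 4) = (0*(⅕))*(4 + E) = 0*(4 + E) = 0)
(j(3, -1)*4)*(-210) = (0*4)*(-210) = 0*(-210) = 0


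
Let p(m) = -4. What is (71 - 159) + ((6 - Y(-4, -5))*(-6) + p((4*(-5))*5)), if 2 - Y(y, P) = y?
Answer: -92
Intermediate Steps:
Y(y, P) = 2 - y
(71 - 159) + ((6 - Y(-4, -5))*(-6) + p((4*(-5))*5)) = (71 - 159) + ((6 - (2 - 1*(-4)))*(-6) - 4) = -88 + ((6 - (2 + 4))*(-6) - 4) = -88 + ((6 - 1*6)*(-6) - 4) = -88 + ((6 - 6)*(-6) - 4) = -88 + (0*(-6) - 4) = -88 + (0 - 4) = -88 - 4 = -92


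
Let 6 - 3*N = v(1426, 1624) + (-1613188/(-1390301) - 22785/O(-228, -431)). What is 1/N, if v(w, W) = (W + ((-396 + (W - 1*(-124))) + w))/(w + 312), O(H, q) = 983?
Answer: 9815145887/83382712836 ≈ 0.11771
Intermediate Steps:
v(w, W) = (-272 + w + 2*W)/(312 + w) (v(w, W) = (W + ((-396 + (W + 124)) + w))/(312 + w) = (W + ((-396 + (124 + W)) + w))/(312 + w) = (W + ((-272 + W) + w))/(312 + w) = (W + (-272 + W + w))/(312 + w) = (-272 + w + 2*W)/(312 + w))
N = 83382712836/9815145887 (N = 2 - ((-272 + 1426 + 2*1624)/(312 + 1426) + (-1613188/(-1390301) - 22785/983))/3 = 2 - ((-272 + 1426 + 3248)/1738 + (-1613188*(-1/1390301) - 22785*1/983))/3 = 2 - ((1/1738)*4402 + (1613188/1390301 - 22785/983))/3 = 2 - (2201/869 - 30092244481/1366665883)/3 = 2 - ⅓*(-191257263186/9815145887) = 2 + 63752421062/9815145887 = 83382712836/9815145887 ≈ 8.4953)
1/N = 1/(83382712836/9815145887) = 9815145887/83382712836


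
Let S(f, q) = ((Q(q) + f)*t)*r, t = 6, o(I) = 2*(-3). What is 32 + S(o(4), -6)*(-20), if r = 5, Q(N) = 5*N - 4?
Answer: 24032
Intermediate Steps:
o(I) = -6
Q(N) = -4 + 5*N
S(f, q) = -120 + 30*f + 150*q (S(f, q) = (((-4 + 5*q) + f)*6)*5 = ((-4 + f + 5*q)*6)*5 = (-24 + 6*f + 30*q)*5 = -120 + 30*f + 150*q)
32 + S(o(4), -6)*(-20) = 32 + (-120 + 30*(-6) + 150*(-6))*(-20) = 32 + (-120 - 180 - 900)*(-20) = 32 - 1200*(-20) = 32 + 24000 = 24032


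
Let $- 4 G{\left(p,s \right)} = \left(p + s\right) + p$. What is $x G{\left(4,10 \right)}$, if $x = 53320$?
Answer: $-239940$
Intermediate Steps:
$G{\left(p,s \right)} = - \frac{p}{2} - \frac{s}{4}$ ($G{\left(p,s \right)} = - \frac{\left(p + s\right) + p}{4} = - \frac{s + 2 p}{4} = - \frac{p}{2} - \frac{s}{4}$)
$x G{\left(4,10 \right)} = 53320 \left(\left(- \frac{1}{2}\right) 4 - \frac{5}{2}\right) = 53320 \left(-2 - \frac{5}{2}\right) = 53320 \left(- \frac{9}{2}\right) = -239940$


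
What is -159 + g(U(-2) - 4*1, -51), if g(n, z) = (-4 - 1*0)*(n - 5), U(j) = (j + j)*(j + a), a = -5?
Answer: -235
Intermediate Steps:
U(j) = 2*j*(-5 + j) (U(j) = (j + j)*(j - 5) = (2*j)*(-5 + j) = 2*j*(-5 + j))
g(n, z) = 20 - 4*n (g(n, z) = (-4 + 0)*(-5 + n) = -4*(-5 + n) = 20 - 4*n)
-159 + g(U(-2) - 4*1, -51) = -159 + (20 - 4*(2*(-2)*(-5 - 2) - 4*1)) = -159 + (20 - 4*(2*(-2)*(-7) - 4)) = -159 + (20 - 4*(28 - 4)) = -159 + (20 - 4*24) = -159 + (20 - 96) = -159 - 76 = -235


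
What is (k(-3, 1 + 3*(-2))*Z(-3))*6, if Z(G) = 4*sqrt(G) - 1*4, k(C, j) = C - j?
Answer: -48 + 48*I*sqrt(3) ≈ -48.0 + 83.138*I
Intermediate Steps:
Z(G) = -4 + 4*sqrt(G) (Z(G) = 4*sqrt(G) - 4 = -4 + 4*sqrt(G))
(k(-3, 1 + 3*(-2))*Z(-3))*6 = ((-3 - (1 + 3*(-2)))*(-4 + 4*sqrt(-3)))*6 = ((-3 - (1 - 6))*(-4 + 4*(I*sqrt(3))))*6 = ((-3 - 1*(-5))*(-4 + 4*I*sqrt(3)))*6 = ((-3 + 5)*(-4 + 4*I*sqrt(3)))*6 = (2*(-4 + 4*I*sqrt(3)))*6 = (-8 + 8*I*sqrt(3))*6 = -48 + 48*I*sqrt(3)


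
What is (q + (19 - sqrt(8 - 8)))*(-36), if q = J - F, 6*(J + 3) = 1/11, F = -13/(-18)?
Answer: -6056/11 ≈ -550.54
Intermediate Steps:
F = 13/18 (F = -13*(-1/18) = 13/18 ≈ 0.72222)
J = -197/66 (J = -3 + (1/6)/11 = -3 + (1/6)*(1/11) = -3 + 1/66 = -197/66 ≈ -2.9848)
q = -367/99 (q = -197/66 - 1*13/18 = -197/66 - 13/18 = -367/99 ≈ -3.7071)
(q + (19 - sqrt(8 - 8)))*(-36) = (-367/99 + (19 - sqrt(8 - 8)))*(-36) = (-367/99 + (19 - sqrt(0)))*(-36) = (-367/99 + (19 - 1*0))*(-36) = (-367/99 + (19 + 0))*(-36) = (-367/99 + 19)*(-36) = (1514/99)*(-36) = -6056/11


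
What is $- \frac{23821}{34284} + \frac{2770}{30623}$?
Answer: $- \frac{634503803}{1049878932} \approx -0.60436$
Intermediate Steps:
$- \frac{23821}{34284} + \frac{2770}{30623} = - \frac{634503803}{1049878932}$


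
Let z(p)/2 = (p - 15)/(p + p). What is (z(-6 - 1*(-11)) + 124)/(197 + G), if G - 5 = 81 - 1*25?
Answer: 61/129 ≈ 0.47287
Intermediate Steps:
z(p) = (-15 + p)/p (z(p) = 2*((p - 15)/(p + p)) = 2*((-15 + p)/((2*p))) = 2*((-15 + p)*(1/(2*p))) = 2*((-15 + p)/(2*p)) = (-15 + p)/p)
G = 61 (G = 5 + (81 - 1*25) = 5 + (81 - 25) = 5 + 56 = 61)
(z(-6 - 1*(-11)) + 124)/(197 + G) = ((-15 + (-6 - 1*(-11)))/(-6 - 1*(-11)) + 124)/(197 + 61) = ((-15 + (-6 + 11))/(-6 + 11) + 124)/258 = ((-15 + 5)/5 + 124)*(1/258) = ((⅕)*(-10) + 124)*(1/258) = (-2 + 124)*(1/258) = 122*(1/258) = 61/129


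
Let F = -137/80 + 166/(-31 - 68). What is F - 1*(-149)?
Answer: 1153237/7920 ≈ 145.61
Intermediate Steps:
F = -26843/7920 (F = -137*1/80 + 166/(-99) = -137/80 + 166*(-1/99) = -137/80 - 166/99 = -26843/7920 ≈ -3.3893)
F - 1*(-149) = -26843/7920 - 1*(-149) = -26843/7920 + 149 = 1153237/7920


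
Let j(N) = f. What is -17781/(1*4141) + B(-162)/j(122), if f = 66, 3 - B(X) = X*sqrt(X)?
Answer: -387041/91102 + 243*I*sqrt(2)/11 ≈ -4.2484 + 31.241*I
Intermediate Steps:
B(X) = 3 - X**(3/2) (B(X) = 3 - X*sqrt(X) = 3 - X**(3/2))
j(N) = 66
-17781/(1*4141) + B(-162)/j(122) = -17781/(1*4141) + (3 - (-162)**(3/2))/66 = -17781/4141 + (3 - (-1458)*I*sqrt(2))*(1/66) = -17781*1/4141 + (3 + 1458*I*sqrt(2))*(1/66) = -17781/4141 + (1/22 + 243*I*sqrt(2)/11) = -387041/91102 + 243*I*sqrt(2)/11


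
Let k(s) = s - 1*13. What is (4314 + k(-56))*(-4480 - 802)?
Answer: -22422090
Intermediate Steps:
k(s) = -13 + s (k(s) = s - 13 = -13 + s)
(4314 + k(-56))*(-4480 - 802) = (4314 + (-13 - 56))*(-4480 - 802) = (4314 - 69)*(-5282) = 4245*(-5282) = -22422090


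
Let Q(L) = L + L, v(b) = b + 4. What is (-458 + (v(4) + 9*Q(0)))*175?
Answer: -78750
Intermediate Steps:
v(b) = 4 + b
Q(L) = 2*L
(-458 + (v(4) + 9*Q(0)))*175 = (-458 + ((4 + 4) + 9*(2*0)))*175 = (-458 + (8 + 9*0))*175 = (-458 + (8 + 0))*175 = (-458 + 8)*175 = -450*175 = -78750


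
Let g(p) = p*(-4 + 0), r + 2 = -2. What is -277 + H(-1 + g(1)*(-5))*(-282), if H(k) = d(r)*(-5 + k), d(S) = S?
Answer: 15515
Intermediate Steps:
r = -4 (r = -2 - 2 = -4)
g(p) = -4*p (g(p) = p*(-4) = -4*p)
H(k) = 20 - 4*k (H(k) = -4*(-5 + k) = 20 - 4*k)
-277 + H(-1 + g(1)*(-5))*(-282) = -277 + (20 - 4*(-1 - 4*1*(-5)))*(-282) = -277 + (20 - 4*(-1 - 4*(-5)))*(-282) = -277 + (20 - 4*(-1 + 20))*(-282) = -277 + (20 - 4*19)*(-282) = -277 + (20 - 76)*(-282) = -277 - 56*(-282) = -277 + 15792 = 15515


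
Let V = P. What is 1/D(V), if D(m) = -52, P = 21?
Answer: -1/52 ≈ -0.019231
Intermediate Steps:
V = 21
1/D(V) = 1/(-52) = -1/52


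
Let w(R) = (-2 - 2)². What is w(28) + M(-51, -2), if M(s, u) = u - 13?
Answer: 1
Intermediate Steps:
M(s, u) = -13 + u
w(R) = 16 (w(R) = (-4)² = 16)
w(28) + M(-51, -2) = 16 + (-13 - 2) = 16 - 15 = 1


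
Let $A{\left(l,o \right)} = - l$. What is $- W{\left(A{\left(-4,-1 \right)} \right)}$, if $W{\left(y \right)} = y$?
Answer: $-4$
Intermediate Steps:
$- W{\left(A{\left(-4,-1 \right)} \right)} = - \left(-1\right) \left(-4\right) = \left(-1\right) 4 = -4$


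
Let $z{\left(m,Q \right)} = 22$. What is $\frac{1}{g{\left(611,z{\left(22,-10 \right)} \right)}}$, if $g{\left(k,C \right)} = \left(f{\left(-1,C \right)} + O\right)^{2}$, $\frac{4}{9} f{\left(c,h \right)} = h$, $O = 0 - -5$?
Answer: $\frac{4}{11881} \approx 0.00033667$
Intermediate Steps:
$O = 5$ ($O = 0 + 5 = 5$)
$f{\left(c,h \right)} = \frac{9 h}{4}$
$g{\left(k,C \right)} = \left(5 + \frac{9 C}{4}\right)^{2}$ ($g{\left(k,C \right)} = \left(\frac{9 C}{4} + 5\right)^{2} = \left(5 + \frac{9 C}{4}\right)^{2}$)
$\frac{1}{g{\left(611,z{\left(22,-10 \right)} \right)}} = \frac{1}{\frac{1}{16} \left(20 + 9 \cdot 22\right)^{2}} = \frac{1}{\frac{1}{16} \left(20 + 198\right)^{2}} = \frac{1}{\frac{1}{16} \cdot 218^{2}} = \frac{1}{\frac{1}{16} \cdot 47524} = \frac{1}{\frac{11881}{4}} = \frac{4}{11881}$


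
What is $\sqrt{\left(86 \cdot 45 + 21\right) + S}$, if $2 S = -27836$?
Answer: $i \sqrt{10027} \approx 100.13 i$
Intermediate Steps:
$S = -13918$ ($S = \frac{1}{2} \left(-27836\right) = -13918$)
$\sqrt{\left(86 \cdot 45 + 21\right) + S} = \sqrt{\left(86 \cdot 45 + 21\right) - 13918} = \sqrt{\left(3870 + 21\right) - 13918} = \sqrt{3891 - 13918} = \sqrt{-10027} = i \sqrt{10027}$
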